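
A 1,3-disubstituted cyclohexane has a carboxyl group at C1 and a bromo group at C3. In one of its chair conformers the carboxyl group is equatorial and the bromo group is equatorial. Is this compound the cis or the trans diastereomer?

cis

C1 and C3 have the same parity, so their axial bonds point in the same direction.
With same-parity carbons, two substituents on the same face are both axial or both equatorial; opposite faces give one of each.
Here the groups are equatorial/equatorial → same face → cis.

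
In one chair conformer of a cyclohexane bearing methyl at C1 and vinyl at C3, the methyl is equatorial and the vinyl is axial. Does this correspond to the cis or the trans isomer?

trans

C1 and C3 have the same parity, so their axial bonds point in the same direction.
With same-parity carbons, two substituents on the same face are both axial or both equatorial; opposite faces give one of each.
Here the groups are equatorial/axial → opposite face → trans.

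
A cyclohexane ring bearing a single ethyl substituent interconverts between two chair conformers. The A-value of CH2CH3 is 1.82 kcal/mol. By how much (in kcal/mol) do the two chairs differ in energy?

1.82 kcal/mol

A monosubstituted cyclohexane has one chair with the ethyl group axial (E = A = 1.82 kcal/mol) and one with it equatorial (E = 0).
ΔE = 1.82 − 0 = 1.82 kcal/mol.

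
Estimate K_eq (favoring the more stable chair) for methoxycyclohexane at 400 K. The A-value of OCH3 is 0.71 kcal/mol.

One chair has the methoxy group axial (E = 0.71 kcal/mol) and the other has it equatorial (E = 0).
ΔG = 0.71 kcal/mol between the two chairs.
K = exp(ΔG/RT) with R = 1.987×10⁻³ kcal mol⁻¹ K⁻¹ and T = 400 K gives K ≈ 2.44.

K ≈ 2.44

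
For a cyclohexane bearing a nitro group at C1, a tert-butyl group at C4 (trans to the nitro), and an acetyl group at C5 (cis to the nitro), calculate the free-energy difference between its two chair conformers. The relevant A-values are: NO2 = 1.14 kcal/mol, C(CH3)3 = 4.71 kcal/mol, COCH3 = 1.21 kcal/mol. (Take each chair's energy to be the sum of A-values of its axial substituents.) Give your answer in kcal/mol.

7.06 kcal/mol

Chair I (nitro axial, tert-butyl axial, acetyl axial): E = 7.06 kcal/mol.
Chair II (nitro equatorial, tert-butyl equatorial, acetyl equatorial): E = 0.00 kcal/mol.
ΔE = 7.06 − 0.00 = 7.06 kcal/mol; chair II is more stable.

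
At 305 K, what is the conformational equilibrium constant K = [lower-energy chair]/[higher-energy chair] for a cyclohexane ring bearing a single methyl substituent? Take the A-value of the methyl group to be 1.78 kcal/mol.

K ≈ 18.9

One chair has the methyl group axial (E = 1.78 kcal/mol) and the other has it equatorial (E = 0).
ΔG = 1.78 kcal/mol between the two chairs.
K = exp(ΔG/RT) with R = 1.987×10⁻³ kcal mol⁻¹ K⁻¹ and T = 305 K gives K ≈ 18.9.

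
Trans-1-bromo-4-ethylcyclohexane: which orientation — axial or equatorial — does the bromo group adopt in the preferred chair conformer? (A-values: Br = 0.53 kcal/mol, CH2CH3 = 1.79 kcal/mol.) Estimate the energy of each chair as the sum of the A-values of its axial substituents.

equatorial

C1 and C4 have opposite parity, so for the trans isomer the two substituents are e,e in one chair and a,a in the other.
Chair I (bromo axial, ethyl axial): E = 2.32 kcal/mol.
Chair II (bromo equatorial, ethyl equatorial): E = 0.00 kcal/mol.
Chair II is the more stable (lower-energy) conformer, and in that chair the bromo group is equatorial.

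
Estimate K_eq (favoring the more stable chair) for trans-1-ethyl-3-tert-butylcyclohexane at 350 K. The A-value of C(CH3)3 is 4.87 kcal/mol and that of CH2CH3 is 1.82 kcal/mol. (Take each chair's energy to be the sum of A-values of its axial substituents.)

K ≈ 80.3

C1 and C3 have the same parity, so for the trans isomer the two substituents are one axial and one equatorial in each chair.
Chair I (tert-butyl axial, ethyl equatorial): E = 4.87 kcal/mol; chair II (tert-butyl equatorial, ethyl axial): E = 1.82 kcal/mol.
ΔG = 3.05 kcal/mol between the two chairs.
K = exp(ΔG/RT) with R = 1.987×10⁻³ kcal mol⁻¹ K⁻¹ and T = 350 K gives K ≈ 80.3.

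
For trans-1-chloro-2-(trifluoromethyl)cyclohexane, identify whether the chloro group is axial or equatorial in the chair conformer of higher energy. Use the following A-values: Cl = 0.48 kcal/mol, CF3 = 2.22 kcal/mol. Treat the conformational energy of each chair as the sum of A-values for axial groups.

axial

C1 and C2 have opposite parity, so for the trans isomer the two substituents are e,e in one chair and a,a in the other.
Chair I (chloro axial, trifluoromethyl axial): E = 2.70 kcal/mol.
Chair II (chloro equatorial, trifluoromethyl equatorial): E = 0.00 kcal/mol.
Chair I is the less stable (higher-energy) conformer, and in that chair the chloro group is axial.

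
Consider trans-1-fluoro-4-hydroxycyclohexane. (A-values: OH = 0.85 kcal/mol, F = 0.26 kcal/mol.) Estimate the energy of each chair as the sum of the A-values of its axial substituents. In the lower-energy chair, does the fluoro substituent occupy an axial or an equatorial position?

C1 and C4 have opposite parity, so for the trans isomer the two substituents are e,e in one chair and a,a in the other.
Chair I (hydroxyl axial, fluoro axial): E = 1.11 kcal/mol.
Chair II (hydroxyl equatorial, fluoro equatorial): E = 0.00 kcal/mol.
Chair II is the more stable (lower-energy) conformer, and in that chair the fluoro group is equatorial.

equatorial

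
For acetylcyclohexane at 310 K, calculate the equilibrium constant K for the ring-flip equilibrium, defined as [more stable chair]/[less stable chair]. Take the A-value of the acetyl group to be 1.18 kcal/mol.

K ≈ 6.79

One chair has the acetyl group axial (E = 1.18 kcal/mol) and the other has it equatorial (E = 0).
ΔG = 1.18 kcal/mol between the two chairs.
K = exp(ΔG/RT) with R = 1.987×10⁻³ kcal mol⁻¹ K⁻¹ and T = 310 K gives K ≈ 6.79.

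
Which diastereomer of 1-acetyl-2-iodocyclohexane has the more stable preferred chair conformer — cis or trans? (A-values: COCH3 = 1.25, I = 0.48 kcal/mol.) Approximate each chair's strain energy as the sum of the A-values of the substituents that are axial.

trans

At 1,2 positions (parity opposite): cis → (a,e or e,a); trans → (e,e or a,a).
Best chair for cis: E = 0.48 kcal/mol; best chair for trans: E = 0.00 kcal/mol.
The trans isomer is lower by 0.48 kcal/mol.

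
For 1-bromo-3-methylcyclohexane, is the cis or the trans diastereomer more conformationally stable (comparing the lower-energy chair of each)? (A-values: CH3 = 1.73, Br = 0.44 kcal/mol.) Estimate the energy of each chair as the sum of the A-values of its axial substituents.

cis

At 1,3 positions (parity same): cis → (e,e or a,a); trans → (a,e or e,a).
Best chair for cis: E = 0.00 kcal/mol; best chair for trans: E = 0.44 kcal/mol.
The cis isomer is lower by 0.44 kcal/mol.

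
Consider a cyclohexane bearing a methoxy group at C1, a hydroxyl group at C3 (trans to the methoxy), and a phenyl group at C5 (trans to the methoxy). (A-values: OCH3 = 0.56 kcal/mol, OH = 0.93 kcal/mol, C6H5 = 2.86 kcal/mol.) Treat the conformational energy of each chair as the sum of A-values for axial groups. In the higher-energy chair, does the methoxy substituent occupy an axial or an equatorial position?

Chair I (methoxy axial, hydroxyl equatorial, phenyl equatorial): E = 0.56 kcal/mol.
Chair II (methoxy equatorial, hydroxyl axial, phenyl axial): E = 3.79 kcal/mol.
Chair II is the less stable (higher-energy) conformer, and in that chair the methoxy group is equatorial.

equatorial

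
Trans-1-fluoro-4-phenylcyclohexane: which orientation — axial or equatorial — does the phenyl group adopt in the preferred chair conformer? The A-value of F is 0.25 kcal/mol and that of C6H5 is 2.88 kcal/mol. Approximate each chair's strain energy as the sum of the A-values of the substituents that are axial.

equatorial

C1 and C4 have opposite parity, so for the trans isomer the two substituents are e,e in one chair and a,a in the other.
Chair I (fluoro axial, phenyl axial): E = 3.13 kcal/mol.
Chair II (fluoro equatorial, phenyl equatorial): E = 0.00 kcal/mol.
Chair II is the more stable (lower-energy) conformer, and in that chair the phenyl group is equatorial.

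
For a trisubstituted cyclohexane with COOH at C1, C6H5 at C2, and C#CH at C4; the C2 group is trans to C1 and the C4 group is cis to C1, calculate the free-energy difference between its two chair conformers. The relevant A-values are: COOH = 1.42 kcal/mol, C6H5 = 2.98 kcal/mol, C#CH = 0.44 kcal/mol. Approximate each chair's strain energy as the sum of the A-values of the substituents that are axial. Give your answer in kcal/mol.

3.96 kcal/mol

Chair I (carboxyl axial, phenyl axial, ethynyl equatorial): E = 4.40 kcal/mol.
Chair II (carboxyl equatorial, phenyl equatorial, ethynyl axial): E = 0.44 kcal/mol.
ΔE = 4.40 − 0.44 = 3.96 kcal/mol; chair II is more stable.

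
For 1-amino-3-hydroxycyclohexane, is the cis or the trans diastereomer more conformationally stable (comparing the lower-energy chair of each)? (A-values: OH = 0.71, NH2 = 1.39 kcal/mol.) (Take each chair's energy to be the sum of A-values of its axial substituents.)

cis

At 1,3 positions (parity same): cis → (e,e or a,a); trans → (a,e or e,a).
Best chair for cis: E = 0.00 kcal/mol; best chair for trans: E = 0.71 kcal/mol.
The cis isomer is lower by 0.71 kcal/mol.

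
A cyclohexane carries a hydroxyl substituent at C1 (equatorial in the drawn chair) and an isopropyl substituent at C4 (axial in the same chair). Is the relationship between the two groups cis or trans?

C1 and C4 have opposite parity, so their axial bonds point in opposite directions.
With opposite-parity carbons, two substituents on the same face are one axial and one equatorial; opposite faces give both axial or both equatorial.
Here the groups are equatorial/axial → same face → cis.

cis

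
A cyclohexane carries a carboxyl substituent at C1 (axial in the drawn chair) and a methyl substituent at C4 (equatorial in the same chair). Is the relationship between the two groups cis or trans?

C1 and C4 have opposite parity, so their axial bonds point in opposite directions.
With opposite-parity carbons, two substituents on the same face are one axial and one equatorial; opposite faces give both axial or both equatorial.
Here the groups are axial/equatorial → same face → cis.

cis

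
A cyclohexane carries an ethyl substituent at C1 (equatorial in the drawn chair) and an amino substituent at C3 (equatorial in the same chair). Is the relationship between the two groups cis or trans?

C1 and C3 have the same parity, so their axial bonds point in the same direction.
With same-parity carbons, two substituents on the same face are both axial or both equatorial; opposite faces give one of each.
Here the groups are equatorial/equatorial → same face → cis.

cis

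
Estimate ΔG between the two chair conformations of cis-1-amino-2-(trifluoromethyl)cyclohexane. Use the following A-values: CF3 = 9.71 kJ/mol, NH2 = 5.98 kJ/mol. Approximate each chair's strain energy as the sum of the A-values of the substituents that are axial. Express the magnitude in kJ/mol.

3.73 kJ/mol

C1 and C2 have opposite parity, so for the cis isomer the two substituents are one axial and one equatorial in each chair.
Chair I (trifluoromethyl axial, amino equatorial): E = 9.71 kJ/mol.
Chair II (trifluoromethyl equatorial, amino axial): E = 5.98 kJ/mol.
ΔE = 9.71 − 5.98 = 3.73 kJ/mol; chair II is more stable.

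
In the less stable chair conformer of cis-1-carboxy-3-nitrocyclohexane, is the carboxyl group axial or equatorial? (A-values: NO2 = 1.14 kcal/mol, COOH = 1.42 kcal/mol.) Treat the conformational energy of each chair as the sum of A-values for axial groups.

axial

C1 and C3 have the same parity, so for the cis isomer the two substituents are e,e in one chair and a,a in the other.
Chair I (nitro axial, carboxyl axial): E = 2.56 kcal/mol.
Chair II (nitro equatorial, carboxyl equatorial): E = 0.00 kcal/mol.
Chair I is the less stable (higher-energy) conformer, and in that chair the carboxyl group is axial.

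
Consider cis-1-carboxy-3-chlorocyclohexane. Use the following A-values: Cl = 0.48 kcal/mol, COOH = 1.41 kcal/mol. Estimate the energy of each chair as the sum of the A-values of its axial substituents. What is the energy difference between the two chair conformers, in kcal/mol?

C1 and C3 have the same parity, so for the cis isomer the two substituents are e,e in one chair and a,a in the other.
Chair I (chloro axial, carboxyl axial): E = 1.89 kcal/mol.
Chair II (chloro equatorial, carboxyl equatorial): E = 0.00 kcal/mol.
ΔE = 1.89 − 0.00 = 1.89 kcal/mol; chair II is more stable.

1.89 kcal/mol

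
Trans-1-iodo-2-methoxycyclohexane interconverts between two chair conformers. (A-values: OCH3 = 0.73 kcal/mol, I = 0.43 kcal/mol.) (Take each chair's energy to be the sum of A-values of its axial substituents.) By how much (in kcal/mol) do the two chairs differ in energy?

C1 and C2 have opposite parity, so for the trans isomer the two substituents are e,e in one chair and a,a in the other.
Chair I (methoxy axial, iodo axial): E = 1.16 kcal/mol.
Chair II (methoxy equatorial, iodo equatorial): E = 0.00 kcal/mol.
ΔE = 1.16 − 0.00 = 1.16 kcal/mol; chair II is more stable.

1.16 kcal/mol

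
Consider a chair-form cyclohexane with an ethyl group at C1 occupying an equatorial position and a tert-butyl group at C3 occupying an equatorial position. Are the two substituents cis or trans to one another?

cis

C1 and C3 have the same parity, so their axial bonds point in the same direction.
With same-parity carbons, two substituents on the same face are both axial or both equatorial; opposite faces give one of each.
Here the groups are equatorial/equatorial → same face → cis.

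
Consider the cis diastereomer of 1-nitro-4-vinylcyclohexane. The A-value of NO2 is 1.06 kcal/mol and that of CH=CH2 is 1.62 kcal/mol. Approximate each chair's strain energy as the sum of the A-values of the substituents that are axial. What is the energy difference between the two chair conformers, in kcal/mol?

C1 and C4 have opposite parity, so for the cis isomer the two substituents are one axial and one equatorial in each chair.
Chair I (nitro axial, vinyl equatorial): E = 1.06 kcal/mol.
Chair II (nitro equatorial, vinyl axial): E = 1.62 kcal/mol.
ΔE = 1.62 − 1.06 = 0.56 kcal/mol; chair I is more stable.

0.56 kcal/mol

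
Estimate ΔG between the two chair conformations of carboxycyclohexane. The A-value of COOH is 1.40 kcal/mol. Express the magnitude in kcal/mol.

A monosubstituted cyclohexane has one chair with the carboxyl group axial (E = A = 1.40 kcal/mol) and one with it equatorial (E = 0).
ΔE = 1.40 − 0 = 1.40 kcal/mol.

1.40 kcal/mol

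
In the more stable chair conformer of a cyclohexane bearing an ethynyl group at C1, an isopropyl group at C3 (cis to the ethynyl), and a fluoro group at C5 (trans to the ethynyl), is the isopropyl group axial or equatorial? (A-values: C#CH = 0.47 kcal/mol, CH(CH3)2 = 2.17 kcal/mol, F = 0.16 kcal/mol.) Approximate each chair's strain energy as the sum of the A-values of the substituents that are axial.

equatorial

Chair I (ethynyl axial, isopropyl axial, fluoro equatorial): E = 2.64 kcal/mol.
Chair II (ethynyl equatorial, isopropyl equatorial, fluoro axial): E = 0.16 kcal/mol.
Chair II is the more stable (lower-energy) conformer, and in that chair the isopropyl group is equatorial.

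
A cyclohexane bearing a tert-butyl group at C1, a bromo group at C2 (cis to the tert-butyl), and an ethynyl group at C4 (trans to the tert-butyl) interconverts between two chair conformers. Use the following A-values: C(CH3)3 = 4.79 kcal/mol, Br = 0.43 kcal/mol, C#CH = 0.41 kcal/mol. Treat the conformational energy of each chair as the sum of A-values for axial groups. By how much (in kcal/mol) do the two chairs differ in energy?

Chair I (tert-butyl axial, bromo equatorial, ethynyl axial): E = 5.20 kcal/mol.
Chair II (tert-butyl equatorial, bromo axial, ethynyl equatorial): E = 0.43 kcal/mol.
ΔE = 5.20 − 0.43 = 4.77 kcal/mol; chair II is more stable.

4.77 kcal/mol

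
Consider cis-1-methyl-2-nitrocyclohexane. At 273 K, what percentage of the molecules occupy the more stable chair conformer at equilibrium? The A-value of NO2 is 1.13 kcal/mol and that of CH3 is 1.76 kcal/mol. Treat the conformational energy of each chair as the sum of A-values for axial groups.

C1 and C2 have opposite parity, so for the cis isomer the two substituents are one axial and one equatorial in each chair.
Chair I (nitro axial, methyl equatorial): E = 1.13 kcal/mol; chair II (nitro equatorial, methyl axial): E = 1.76 kcal/mol.
ΔG = 0.63 kcal/mol between the two chairs.
K = exp(ΔG/RT) with R = 1.987×10⁻³ kcal mol⁻¹ K⁻¹ and T = 273 K gives K ≈ 3.19.
Fraction in the lower-energy chair = K/(K+1) = 76.2%.

76.2%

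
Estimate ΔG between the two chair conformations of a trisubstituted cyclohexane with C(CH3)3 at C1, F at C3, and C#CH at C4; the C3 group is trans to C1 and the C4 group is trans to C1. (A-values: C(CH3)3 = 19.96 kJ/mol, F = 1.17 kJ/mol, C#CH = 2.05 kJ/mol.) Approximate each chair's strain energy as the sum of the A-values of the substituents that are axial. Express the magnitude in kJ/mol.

Chair I (tert-butyl axial, fluoro equatorial, ethynyl axial): E = 22.01 kJ/mol.
Chair II (tert-butyl equatorial, fluoro axial, ethynyl equatorial): E = 1.17 kJ/mol.
ΔE = 22.01 − 1.17 = 20.84 kJ/mol; chair II is more stable.

20.84 kJ/mol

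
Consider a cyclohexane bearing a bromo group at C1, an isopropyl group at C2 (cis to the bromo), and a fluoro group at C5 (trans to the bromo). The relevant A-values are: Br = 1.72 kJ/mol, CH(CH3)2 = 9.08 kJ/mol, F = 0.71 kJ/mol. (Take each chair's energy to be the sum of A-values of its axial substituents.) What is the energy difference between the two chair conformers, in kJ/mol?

8.07 kJ/mol

Chair I (bromo axial, isopropyl equatorial, fluoro equatorial): E = 1.72 kJ/mol.
Chair II (bromo equatorial, isopropyl axial, fluoro axial): E = 9.79 kJ/mol.
ΔE = 9.79 − 1.72 = 8.07 kJ/mol; chair I is more stable.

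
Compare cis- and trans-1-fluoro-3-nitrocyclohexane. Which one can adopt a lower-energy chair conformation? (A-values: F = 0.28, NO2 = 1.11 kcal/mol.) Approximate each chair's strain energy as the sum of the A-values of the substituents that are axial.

At 1,3 positions (parity same): cis → (e,e or a,a); trans → (a,e or e,a).
Best chair for cis: E = 0.00 kcal/mol; best chair for trans: E = 0.28 kcal/mol.
The cis isomer is lower by 0.28 kcal/mol.

cis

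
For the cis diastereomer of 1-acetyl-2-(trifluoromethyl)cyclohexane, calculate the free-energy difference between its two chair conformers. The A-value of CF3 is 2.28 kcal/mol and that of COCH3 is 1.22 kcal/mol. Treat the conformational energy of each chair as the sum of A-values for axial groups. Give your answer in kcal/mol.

C1 and C2 have opposite parity, so for the cis isomer the two substituents are one axial and one equatorial in each chair.
Chair I (trifluoromethyl axial, acetyl equatorial): E = 2.28 kcal/mol.
Chair II (trifluoromethyl equatorial, acetyl axial): E = 1.22 kcal/mol.
ΔE = 2.28 − 1.22 = 1.06 kcal/mol; chair II is more stable.

1.06 kcal/mol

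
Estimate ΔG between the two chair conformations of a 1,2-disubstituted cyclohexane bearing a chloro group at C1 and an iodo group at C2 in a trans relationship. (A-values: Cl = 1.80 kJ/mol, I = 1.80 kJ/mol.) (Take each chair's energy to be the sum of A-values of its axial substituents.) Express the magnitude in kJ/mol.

3.60 kJ/mol

C1 and C2 have opposite parity, so for the trans isomer the two substituents are e,e in one chair and a,a in the other.
Chair I (chloro axial, iodo axial): E = 3.60 kJ/mol.
Chair II (chloro equatorial, iodo equatorial): E = 0.00 kJ/mol.
ΔE = 3.60 − 0.00 = 3.60 kJ/mol; chair II is more stable.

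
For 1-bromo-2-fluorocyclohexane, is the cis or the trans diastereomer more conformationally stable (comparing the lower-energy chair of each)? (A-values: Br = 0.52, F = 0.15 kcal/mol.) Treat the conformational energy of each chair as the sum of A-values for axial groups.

At 1,2 positions (parity opposite): cis → (a,e or e,a); trans → (e,e or a,a).
Best chair for cis: E = 0.15 kcal/mol; best chair for trans: E = 0.00 kcal/mol.
The trans isomer is lower by 0.15 kcal/mol.

trans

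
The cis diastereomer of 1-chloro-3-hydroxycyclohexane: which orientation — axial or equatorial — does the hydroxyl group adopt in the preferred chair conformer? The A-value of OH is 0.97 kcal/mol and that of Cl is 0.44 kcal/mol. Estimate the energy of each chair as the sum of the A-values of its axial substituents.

equatorial

C1 and C3 have the same parity, so for the cis isomer the two substituents are e,e in one chair and a,a in the other.
Chair I (hydroxyl axial, chloro axial): E = 1.41 kcal/mol.
Chair II (hydroxyl equatorial, chloro equatorial): E = 0.00 kcal/mol.
Chair II is the more stable (lower-energy) conformer, and in that chair the hydroxyl group is equatorial.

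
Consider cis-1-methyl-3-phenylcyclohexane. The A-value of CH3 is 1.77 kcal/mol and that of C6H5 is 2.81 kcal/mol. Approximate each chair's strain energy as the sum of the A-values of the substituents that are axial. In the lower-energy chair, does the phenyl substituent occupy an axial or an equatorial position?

C1 and C3 have the same parity, so for the cis isomer the two substituents are e,e in one chair and a,a in the other.
Chair I (methyl axial, phenyl axial): E = 4.58 kcal/mol.
Chair II (methyl equatorial, phenyl equatorial): E = 0.00 kcal/mol.
Chair II is the more stable (lower-energy) conformer, and in that chair the phenyl group is equatorial.

equatorial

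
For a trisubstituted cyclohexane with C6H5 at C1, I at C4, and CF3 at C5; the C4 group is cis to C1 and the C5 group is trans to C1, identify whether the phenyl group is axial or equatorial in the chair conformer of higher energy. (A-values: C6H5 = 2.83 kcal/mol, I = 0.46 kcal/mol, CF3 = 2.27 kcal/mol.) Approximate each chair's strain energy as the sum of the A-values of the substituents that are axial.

axial

Chair I (phenyl axial, iodo equatorial, trifluoromethyl equatorial): E = 2.83 kcal/mol.
Chair II (phenyl equatorial, iodo axial, trifluoromethyl axial): E = 2.73 kcal/mol.
Chair I is the less stable (higher-energy) conformer, and in that chair the phenyl group is axial.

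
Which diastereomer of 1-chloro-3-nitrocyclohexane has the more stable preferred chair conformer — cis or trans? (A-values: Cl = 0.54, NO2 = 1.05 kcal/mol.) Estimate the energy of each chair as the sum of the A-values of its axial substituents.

cis

At 1,3 positions (parity same): cis → (e,e or a,a); trans → (a,e or e,a).
Best chair for cis: E = 0.00 kcal/mol; best chair for trans: E = 0.54 kcal/mol.
The cis isomer is lower by 0.54 kcal/mol.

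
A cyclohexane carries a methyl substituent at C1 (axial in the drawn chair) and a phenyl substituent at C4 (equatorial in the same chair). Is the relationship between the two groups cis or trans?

C1 and C4 have opposite parity, so their axial bonds point in opposite directions.
With opposite-parity carbons, two substituents on the same face are one axial and one equatorial; opposite faces give both axial or both equatorial.
Here the groups are axial/equatorial → same face → cis.

cis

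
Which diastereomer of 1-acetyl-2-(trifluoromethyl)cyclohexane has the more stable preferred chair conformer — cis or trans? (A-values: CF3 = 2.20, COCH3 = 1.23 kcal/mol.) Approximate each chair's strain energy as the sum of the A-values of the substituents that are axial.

trans

At 1,2 positions (parity opposite): cis → (a,e or e,a); trans → (e,e or a,a).
Best chair for cis: E = 1.23 kcal/mol; best chair for trans: E = 0.00 kcal/mol.
The trans isomer is lower by 1.23 kcal/mol.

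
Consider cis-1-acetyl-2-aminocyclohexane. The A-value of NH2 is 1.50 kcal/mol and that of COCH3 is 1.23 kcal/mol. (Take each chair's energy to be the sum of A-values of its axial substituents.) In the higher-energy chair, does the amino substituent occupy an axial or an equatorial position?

axial

C1 and C2 have opposite parity, so for the cis isomer the two substituents are one axial and one equatorial in each chair.
Chair I (amino axial, acetyl equatorial): E = 1.50 kcal/mol.
Chair II (amino equatorial, acetyl axial): E = 1.23 kcal/mol.
Chair I is the less stable (higher-energy) conformer, and in that chair the amino group is axial.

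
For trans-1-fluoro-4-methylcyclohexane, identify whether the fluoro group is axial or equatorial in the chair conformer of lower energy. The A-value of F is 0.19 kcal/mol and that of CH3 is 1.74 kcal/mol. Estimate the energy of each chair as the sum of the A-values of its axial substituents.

equatorial

C1 and C4 have opposite parity, so for the trans isomer the two substituents are e,e in one chair and a,a in the other.
Chair I (fluoro axial, methyl axial): E = 1.93 kcal/mol.
Chair II (fluoro equatorial, methyl equatorial): E = 0.00 kcal/mol.
Chair II is the more stable (lower-energy) conformer, and in that chair the fluoro group is equatorial.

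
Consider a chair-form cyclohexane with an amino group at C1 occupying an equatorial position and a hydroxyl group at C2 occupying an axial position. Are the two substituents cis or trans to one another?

cis

C1 and C2 have opposite parity, so their axial bonds point in opposite directions.
With opposite-parity carbons, two substituents on the same face are one axial and one equatorial; opposite faces give both axial or both equatorial.
Here the groups are equatorial/axial → same face → cis.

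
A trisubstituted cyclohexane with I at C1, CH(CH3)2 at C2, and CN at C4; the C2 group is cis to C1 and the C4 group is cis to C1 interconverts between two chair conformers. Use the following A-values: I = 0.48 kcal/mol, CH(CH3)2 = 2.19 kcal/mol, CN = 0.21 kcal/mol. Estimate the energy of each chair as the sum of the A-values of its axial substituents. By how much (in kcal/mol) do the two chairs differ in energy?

Chair I (iodo axial, isopropyl equatorial, cyano equatorial): E = 0.48 kcal/mol.
Chair II (iodo equatorial, isopropyl axial, cyano axial): E = 2.40 kcal/mol.
ΔE = 2.40 − 0.48 = 1.92 kcal/mol; chair I is more stable.

1.92 kcal/mol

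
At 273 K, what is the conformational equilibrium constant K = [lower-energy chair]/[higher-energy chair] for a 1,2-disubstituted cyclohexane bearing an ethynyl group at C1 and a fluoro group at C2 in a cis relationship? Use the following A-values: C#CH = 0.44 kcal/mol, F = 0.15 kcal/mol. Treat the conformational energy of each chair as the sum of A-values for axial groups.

K ≈ 1.71

C1 and C2 have opposite parity, so for the cis isomer the two substituents are one axial and one equatorial in each chair.
Chair I (ethynyl axial, fluoro equatorial): E = 0.44 kcal/mol; chair II (ethynyl equatorial, fluoro axial): E = 0.15 kcal/mol.
ΔG = 0.29 kcal/mol between the two chairs.
K = exp(ΔG/RT) with R = 1.987×10⁻³ kcal mol⁻¹ K⁻¹ and T = 273 K gives K ≈ 1.71.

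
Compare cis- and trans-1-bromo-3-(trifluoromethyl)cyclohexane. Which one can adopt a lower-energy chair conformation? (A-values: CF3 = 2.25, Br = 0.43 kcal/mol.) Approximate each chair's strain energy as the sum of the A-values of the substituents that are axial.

At 1,3 positions (parity same): cis → (e,e or a,a); trans → (a,e or e,a).
Best chair for cis: E = 0.00 kcal/mol; best chair for trans: E = 0.43 kcal/mol.
The cis isomer is lower by 0.43 kcal/mol.

cis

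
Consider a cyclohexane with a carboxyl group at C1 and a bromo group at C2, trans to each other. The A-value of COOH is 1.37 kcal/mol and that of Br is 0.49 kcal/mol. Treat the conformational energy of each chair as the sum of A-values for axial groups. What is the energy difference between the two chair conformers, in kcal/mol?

C1 and C2 have opposite parity, so for the trans isomer the two substituents are e,e in one chair and a,a in the other.
Chair I (carboxyl axial, bromo axial): E = 1.86 kcal/mol.
Chair II (carboxyl equatorial, bromo equatorial): E = 0.00 kcal/mol.
ΔE = 1.86 − 0.00 = 1.86 kcal/mol; chair II is more stable.

1.86 kcal/mol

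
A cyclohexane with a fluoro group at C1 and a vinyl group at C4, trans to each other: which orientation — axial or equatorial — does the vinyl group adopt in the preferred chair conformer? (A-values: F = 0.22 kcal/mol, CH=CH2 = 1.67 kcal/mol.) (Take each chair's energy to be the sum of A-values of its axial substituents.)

C1 and C4 have opposite parity, so for the trans isomer the two substituents are e,e in one chair and a,a in the other.
Chair I (fluoro axial, vinyl axial): E = 1.89 kcal/mol.
Chair II (fluoro equatorial, vinyl equatorial): E = 0.00 kcal/mol.
Chair II is the more stable (lower-energy) conformer, and in that chair the vinyl group is equatorial.

equatorial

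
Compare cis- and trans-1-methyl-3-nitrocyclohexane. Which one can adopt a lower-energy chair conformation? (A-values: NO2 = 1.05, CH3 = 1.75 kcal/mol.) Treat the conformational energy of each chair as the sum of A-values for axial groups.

cis

At 1,3 positions (parity same): cis → (e,e or a,a); trans → (a,e or e,a).
Best chair for cis: E = 0.00 kcal/mol; best chair for trans: E = 1.05 kcal/mol.
The cis isomer is lower by 1.05 kcal/mol.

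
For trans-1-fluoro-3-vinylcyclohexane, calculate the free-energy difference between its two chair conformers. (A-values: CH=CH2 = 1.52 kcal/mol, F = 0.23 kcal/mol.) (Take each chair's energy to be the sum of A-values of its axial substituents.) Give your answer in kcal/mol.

1.29 kcal/mol

C1 and C3 have the same parity, so for the trans isomer the two substituents are one axial and one equatorial in each chair.
Chair I (vinyl axial, fluoro equatorial): E = 1.52 kcal/mol.
Chair II (vinyl equatorial, fluoro axial): E = 0.23 kcal/mol.
ΔE = 1.52 − 0.23 = 1.29 kcal/mol; chair II is more stable.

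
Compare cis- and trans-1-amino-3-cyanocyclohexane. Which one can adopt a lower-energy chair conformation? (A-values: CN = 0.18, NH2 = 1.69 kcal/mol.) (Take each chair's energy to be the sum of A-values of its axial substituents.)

cis

At 1,3 positions (parity same): cis → (e,e or a,a); trans → (a,e or e,a).
Best chair for cis: E = 0.00 kcal/mol; best chair for trans: E = 0.18 kcal/mol.
The cis isomer is lower by 0.18 kcal/mol.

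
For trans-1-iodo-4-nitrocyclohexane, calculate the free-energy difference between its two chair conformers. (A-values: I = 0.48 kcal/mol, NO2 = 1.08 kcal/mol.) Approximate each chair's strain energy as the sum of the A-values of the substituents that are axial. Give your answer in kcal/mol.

C1 and C4 have opposite parity, so for the trans isomer the two substituents are e,e in one chair and a,a in the other.
Chair I (iodo axial, nitro axial): E = 1.56 kcal/mol.
Chair II (iodo equatorial, nitro equatorial): E = 0.00 kcal/mol.
ΔE = 1.56 − 0.00 = 1.56 kcal/mol; chair II is more stable.

1.56 kcal/mol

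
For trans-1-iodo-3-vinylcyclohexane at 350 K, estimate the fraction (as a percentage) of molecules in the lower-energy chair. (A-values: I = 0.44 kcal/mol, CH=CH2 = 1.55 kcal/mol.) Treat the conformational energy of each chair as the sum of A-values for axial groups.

C1 and C3 have the same parity, so for the trans isomer the two substituents are one axial and one equatorial in each chair.
Chair I (iodo axial, vinyl equatorial): E = 0.44 kcal/mol; chair II (iodo equatorial, vinyl axial): E = 1.55 kcal/mol.
ΔG = 1.11 kcal/mol between the two chairs.
K = exp(ΔG/RT) with R = 1.987×10⁻³ kcal mol⁻¹ K⁻¹ and T = 350 K gives K ≈ 4.93.
Fraction in the lower-energy chair = K/(K+1) = 83.1%.

83.1%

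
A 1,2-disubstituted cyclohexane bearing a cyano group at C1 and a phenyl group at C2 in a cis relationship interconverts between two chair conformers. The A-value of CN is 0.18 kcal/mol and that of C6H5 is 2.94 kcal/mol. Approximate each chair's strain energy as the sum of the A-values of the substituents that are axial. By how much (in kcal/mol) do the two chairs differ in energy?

C1 and C2 have opposite parity, so for the cis isomer the two substituents are one axial and one equatorial in each chair.
Chair I (cyano axial, phenyl equatorial): E = 0.18 kcal/mol.
Chair II (cyano equatorial, phenyl axial): E = 2.94 kcal/mol.
ΔE = 2.94 − 0.18 = 2.76 kcal/mol; chair I is more stable.

2.76 kcal/mol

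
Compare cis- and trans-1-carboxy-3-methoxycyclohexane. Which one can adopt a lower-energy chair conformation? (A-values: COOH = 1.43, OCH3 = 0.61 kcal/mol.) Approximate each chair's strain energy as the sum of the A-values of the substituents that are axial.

cis

At 1,3 positions (parity same): cis → (e,e or a,a); trans → (a,e or e,a).
Best chair for cis: E = 0.00 kcal/mol; best chair for trans: E = 0.61 kcal/mol.
The cis isomer is lower by 0.61 kcal/mol.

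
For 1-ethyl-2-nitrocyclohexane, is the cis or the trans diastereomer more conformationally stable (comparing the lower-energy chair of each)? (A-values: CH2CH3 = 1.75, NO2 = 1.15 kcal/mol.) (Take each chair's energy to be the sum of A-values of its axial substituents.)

trans

At 1,2 positions (parity opposite): cis → (a,e or e,a); trans → (e,e or a,a).
Best chair for cis: E = 1.15 kcal/mol; best chair for trans: E = 0.00 kcal/mol.
The trans isomer is lower by 1.15 kcal/mol.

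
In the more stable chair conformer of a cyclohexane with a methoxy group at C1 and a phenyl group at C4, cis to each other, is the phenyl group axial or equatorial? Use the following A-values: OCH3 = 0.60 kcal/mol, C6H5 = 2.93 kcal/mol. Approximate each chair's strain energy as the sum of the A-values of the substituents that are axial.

C1 and C4 have opposite parity, so for the cis isomer the two substituents are one axial and one equatorial in each chair.
Chair I (methoxy axial, phenyl equatorial): E = 0.60 kcal/mol.
Chair II (methoxy equatorial, phenyl axial): E = 2.93 kcal/mol.
Chair I is the more stable (lower-energy) conformer, and in that chair the phenyl group is equatorial.

equatorial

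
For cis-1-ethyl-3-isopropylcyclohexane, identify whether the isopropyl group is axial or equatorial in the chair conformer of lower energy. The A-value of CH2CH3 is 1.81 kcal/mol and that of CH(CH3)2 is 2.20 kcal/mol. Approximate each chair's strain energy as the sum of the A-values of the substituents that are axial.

C1 and C3 have the same parity, so for the cis isomer the two substituents are e,e in one chair and a,a in the other.
Chair I (ethyl axial, isopropyl axial): E = 4.01 kcal/mol.
Chair II (ethyl equatorial, isopropyl equatorial): E = 0.00 kcal/mol.
Chair II is the more stable (lower-energy) conformer, and in that chair the isopropyl group is equatorial.

equatorial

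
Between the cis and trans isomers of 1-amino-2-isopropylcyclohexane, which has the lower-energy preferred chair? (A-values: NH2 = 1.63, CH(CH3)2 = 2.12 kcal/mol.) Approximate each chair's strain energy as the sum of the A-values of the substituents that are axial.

trans

At 1,2 positions (parity opposite): cis → (a,e or e,a); trans → (e,e or a,a).
Best chair for cis: E = 1.63 kcal/mol; best chair for trans: E = 0.00 kcal/mol.
The trans isomer is lower by 1.63 kcal/mol.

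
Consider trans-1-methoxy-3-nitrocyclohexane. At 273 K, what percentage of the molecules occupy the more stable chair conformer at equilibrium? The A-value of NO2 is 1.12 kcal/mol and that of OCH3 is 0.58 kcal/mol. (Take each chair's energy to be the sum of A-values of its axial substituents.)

C1 and C3 have the same parity, so for the trans isomer the two substituents are one axial and one equatorial in each chair.
Chair I (nitro axial, methoxy equatorial): E = 1.12 kcal/mol; chair II (nitro equatorial, methoxy axial): E = 0.58 kcal/mol.
ΔG = 0.54 kcal/mol between the two chairs.
K = exp(ΔG/RT) with R = 1.987×10⁻³ kcal mol⁻¹ K⁻¹ and T = 273 K gives K ≈ 2.71.
Fraction in the lower-energy chair = K/(K+1) = 73.0%.

73.0%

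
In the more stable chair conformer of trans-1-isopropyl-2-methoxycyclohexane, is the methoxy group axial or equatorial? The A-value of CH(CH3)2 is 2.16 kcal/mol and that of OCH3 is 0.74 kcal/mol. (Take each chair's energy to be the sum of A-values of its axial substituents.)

C1 and C2 have opposite parity, so for the trans isomer the two substituents are e,e in one chair and a,a in the other.
Chair I (isopropyl axial, methoxy axial): E = 2.90 kcal/mol.
Chair II (isopropyl equatorial, methoxy equatorial): E = 0.00 kcal/mol.
Chair II is the more stable (lower-energy) conformer, and in that chair the methoxy group is equatorial.

equatorial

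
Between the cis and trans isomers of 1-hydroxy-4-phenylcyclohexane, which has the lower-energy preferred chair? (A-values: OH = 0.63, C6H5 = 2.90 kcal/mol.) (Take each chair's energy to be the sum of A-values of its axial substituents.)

trans

At 1,4 positions (parity opposite): cis → (a,e or e,a); trans → (e,e or a,a).
Best chair for cis: E = 0.63 kcal/mol; best chair for trans: E = 0.00 kcal/mol.
The trans isomer is lower by 0.63 kcal/mol.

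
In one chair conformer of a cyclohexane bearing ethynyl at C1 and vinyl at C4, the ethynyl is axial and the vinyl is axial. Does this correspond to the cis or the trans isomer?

trans

C1 and C4 have opposite parity, so their axial bonds point in opposite directions.
With opposite-parity carbons, two substituents on the same face are one axial and one equatorial; opposite faces give both axial or both equatorial.
Here the groups are axial/axial → opposite face → trans.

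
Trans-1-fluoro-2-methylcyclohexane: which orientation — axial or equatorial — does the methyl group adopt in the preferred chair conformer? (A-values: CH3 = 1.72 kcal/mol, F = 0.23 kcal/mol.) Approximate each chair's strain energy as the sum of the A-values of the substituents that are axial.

equatorial

C1 and C2 have opposite parity, so for the trans isomer the two substituents are e,e in one chair and a,a in the other.
Chair I (methyl axial, fluoro axial): E = 1.95 kcal/mol.
Chair II (methyl equatorial, fluoro equatorial): E = 0.00 kcal/mol.
Chair II is the more stable (lower-energy) conformer, and in that chair the methyl group is equatorial.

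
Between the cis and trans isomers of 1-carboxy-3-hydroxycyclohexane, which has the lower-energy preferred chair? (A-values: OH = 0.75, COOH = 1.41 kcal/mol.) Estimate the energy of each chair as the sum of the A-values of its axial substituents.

At 1,3 positions (parity same): cis → (e,e or a,a); trans → (a,e or e,a).
Best chair for cis: E = 0.00 kcal/mol; best chair for trans: E = 0.75 kcal/mol.
The cis isomer is lower by 0.75 kcal/mol.

cis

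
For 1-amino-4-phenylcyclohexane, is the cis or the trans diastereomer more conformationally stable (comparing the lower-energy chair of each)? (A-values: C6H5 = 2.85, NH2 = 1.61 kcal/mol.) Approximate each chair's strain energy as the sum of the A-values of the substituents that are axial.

trans

At 1,4 positions (parity opposite): cis → (a,e or e,a); trans → (e,e or a,a).
Best chair for cis: E = 1.61 kcal/mol; best chair for trans: E = 0.00 kcal/mol.
The trans isomer is lower by 1.61 kcal/mol.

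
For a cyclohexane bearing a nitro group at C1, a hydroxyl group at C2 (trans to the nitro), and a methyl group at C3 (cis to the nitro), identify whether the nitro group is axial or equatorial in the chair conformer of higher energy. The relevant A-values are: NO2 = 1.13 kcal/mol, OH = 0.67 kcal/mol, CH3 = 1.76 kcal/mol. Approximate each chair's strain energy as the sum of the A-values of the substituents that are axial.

Chair I (nitro axial, hydroxyl axial, methyl axial): E = 3.56 kcal/mol.
Chair II (nitro equatorial, hydroxyl equatorial, methyl equatorial): E = 0.00 kcal/mol.
Chair I is the less stable (higher-energy) conformer, and in that chair the nitro group is axial.

axial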